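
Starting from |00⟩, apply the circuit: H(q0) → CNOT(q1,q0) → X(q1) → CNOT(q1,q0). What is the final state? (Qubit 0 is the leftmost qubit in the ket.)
1/√2|01⟩ + 1/√2|11⟩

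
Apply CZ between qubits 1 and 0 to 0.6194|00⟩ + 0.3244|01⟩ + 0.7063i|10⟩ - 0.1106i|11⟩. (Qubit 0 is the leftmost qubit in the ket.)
0.6194|00⟩ + 0.3244|01⟩ + 0.7063i|10⟩ + 0.1106i|11⟩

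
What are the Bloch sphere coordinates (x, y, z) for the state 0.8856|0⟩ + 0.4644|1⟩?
(0.8225, 0, 0.5686)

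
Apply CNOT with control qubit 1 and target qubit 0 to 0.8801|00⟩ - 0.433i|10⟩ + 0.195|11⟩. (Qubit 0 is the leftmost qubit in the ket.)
0.8801|00⟩ + 0.195|01⟩ - 0.433i|10⟩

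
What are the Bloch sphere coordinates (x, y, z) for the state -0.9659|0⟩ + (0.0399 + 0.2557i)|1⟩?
(-0.07708, -0.494, 0.866)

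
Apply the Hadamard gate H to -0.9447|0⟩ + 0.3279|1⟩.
-0.4361|0⟩ - 0.8999|1⟩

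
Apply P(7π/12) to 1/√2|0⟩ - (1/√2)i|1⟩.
1/√2|0⟩ + (0.683 + 0.183i)|1⟩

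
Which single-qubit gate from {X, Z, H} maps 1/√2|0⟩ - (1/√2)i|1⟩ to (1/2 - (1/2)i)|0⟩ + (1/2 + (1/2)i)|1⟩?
H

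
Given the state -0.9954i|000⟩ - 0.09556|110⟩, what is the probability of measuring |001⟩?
0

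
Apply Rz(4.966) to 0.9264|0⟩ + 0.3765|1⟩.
(-0.7326 - 0.567i)|0⟩ + (-0.2978 + 0.2304i)|1⟩

Rz(4.966) = [[e^(−iθ/2), 0], [0, e^(iθ/2)]] with e^(±iθ/2) = cos(θ/2) ± i·sin(θ/2); θ = 4.966, cos(θ/2) ≈ -0.790854, sin(θ/2) ≈ 0.612004.
With a = amp(|0⟩) = 0.9264 and b = amp(|1⟩) = 0.3765:
new amp(|0⟩) = (-0.790854 - 0.612004i)·a = (-0.7326 - 0.567i)
new amp(|1⟩) = (-0.790854 + 0.612004i)·b = (-0.2978 + 0.2304i)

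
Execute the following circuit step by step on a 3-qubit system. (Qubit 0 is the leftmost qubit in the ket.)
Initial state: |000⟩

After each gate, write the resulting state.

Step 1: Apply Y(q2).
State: i|001⟩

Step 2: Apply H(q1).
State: (1/√2)i|001⟩ + (1/√2)i|011⟩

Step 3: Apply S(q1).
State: (1/√2)i|001⟩ - 1/√2|011⟩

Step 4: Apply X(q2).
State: (1/√2)i|000⟩ - 1/√2|010⟩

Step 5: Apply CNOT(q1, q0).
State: (1/√2)i|000⟩ - 1/√2|110⟩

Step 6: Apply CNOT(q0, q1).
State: (1/√2)i|000⟩ - 1/√2|100⟩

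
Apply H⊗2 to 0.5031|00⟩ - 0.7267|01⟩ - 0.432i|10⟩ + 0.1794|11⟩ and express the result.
(-0.0221 - 0.216i)|00⟩ + (0.5252 - 0.216i)|01⟩ + (-0.2015 + 0.216i)|10⟩ + (0.7046 + 0.216i)|11⟩

H⊗2 gives amp(|y⟩) = (1/2) Σ_x (−1)^(x·y) amp(|x⟩), where x·y is the number of positions in which both x and y have a 1.
|00⟩: (0.5031 - 0.7267 - 0.432i + 0.1794)/2 = (-0.0221 - 0.216i)
|01⟩: (0.5031 + 0.7267 - 0.432i - 0.1794)/2 = (0.5252 - 0.216i)
|10⟩: (0.5031 - 0.7267 + 0.432i - 0.1794)/2 = (-0.2015 + 0.216i)
|11⟩: (0.5031 + 0.7267 + 0.432i + 0.1794)/2 = (0.7046 + 0.216i)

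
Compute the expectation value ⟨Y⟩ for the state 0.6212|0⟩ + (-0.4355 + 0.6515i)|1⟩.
0.8094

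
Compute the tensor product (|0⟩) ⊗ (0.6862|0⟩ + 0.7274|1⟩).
0.6862|00⟩ + 0.7274|01⟩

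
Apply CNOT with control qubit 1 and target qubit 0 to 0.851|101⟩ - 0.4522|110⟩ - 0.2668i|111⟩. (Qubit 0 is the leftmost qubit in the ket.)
-0.4522|010⟩ - 0.2668i|011⟩ + 0.851|101⟩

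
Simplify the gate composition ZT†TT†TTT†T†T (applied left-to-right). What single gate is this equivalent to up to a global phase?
Z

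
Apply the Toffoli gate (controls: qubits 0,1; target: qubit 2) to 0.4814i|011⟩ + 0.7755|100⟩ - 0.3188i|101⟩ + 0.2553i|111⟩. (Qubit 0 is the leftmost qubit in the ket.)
0.4814i|011⟩ + 0.7755|100⟩ - 0.3188i|101⟩ + 0.2553i|110⟩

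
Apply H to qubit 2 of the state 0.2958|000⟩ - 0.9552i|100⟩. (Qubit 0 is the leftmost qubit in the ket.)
0.2092|000⟩ + 0.2092|001⟩ - 0.6754i|100⟩ - 0.6754i|101⟩

H on qubit 2 mixes each pair of kets that differ only in qubit 2: amplitudes (a, b) of (|…0…⟩, |…1…⟩) become ((a + b)/√2, (a − b)/√2). Kets absent from the input have amplitude 0.
(|000⟩, |001⟩): (a, b) = (0.2958, 0) → (0.2092, 0.2092)
(|100⟩, |101⟩): (a, b) = (-0.9552i, 0) → (-0.6754i, -0.6754i)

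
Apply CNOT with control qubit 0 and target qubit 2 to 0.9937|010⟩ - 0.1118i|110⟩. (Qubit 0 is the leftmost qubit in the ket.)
0.9937|010⟩ - 0.1118i|111⟩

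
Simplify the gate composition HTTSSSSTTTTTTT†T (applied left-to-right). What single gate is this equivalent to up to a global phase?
H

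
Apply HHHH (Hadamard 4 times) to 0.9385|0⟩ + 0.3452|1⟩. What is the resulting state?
0.9385|0⟩ + 0.3452|1⟩

H² = I, so an even number of Hadamards cancels: H^4 = I and the state is unchanged.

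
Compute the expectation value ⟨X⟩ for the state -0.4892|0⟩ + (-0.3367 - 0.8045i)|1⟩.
0.3294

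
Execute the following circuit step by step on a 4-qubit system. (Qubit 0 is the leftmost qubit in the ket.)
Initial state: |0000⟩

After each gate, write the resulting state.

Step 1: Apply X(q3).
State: |0001⟩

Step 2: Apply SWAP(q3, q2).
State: |0010⟩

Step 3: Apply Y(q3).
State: i|0011⟩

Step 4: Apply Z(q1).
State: i|0011⟩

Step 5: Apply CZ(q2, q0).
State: i|0011⟩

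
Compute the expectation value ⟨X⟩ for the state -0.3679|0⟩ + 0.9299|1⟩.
-0.6842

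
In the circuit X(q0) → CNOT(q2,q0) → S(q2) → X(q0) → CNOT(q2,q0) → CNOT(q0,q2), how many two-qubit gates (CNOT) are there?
3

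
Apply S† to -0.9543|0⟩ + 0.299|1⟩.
-0.9543|0⟩ - 0.299i|1⟩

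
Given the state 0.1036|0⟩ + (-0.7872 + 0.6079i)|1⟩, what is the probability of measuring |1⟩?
0.9892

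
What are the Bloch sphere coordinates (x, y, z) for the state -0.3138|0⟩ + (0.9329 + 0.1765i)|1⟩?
(-0.5855, -0.1108, -0.803)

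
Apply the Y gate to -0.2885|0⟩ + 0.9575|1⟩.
-0.9575i|0⟩ - 0.2885i|1⟩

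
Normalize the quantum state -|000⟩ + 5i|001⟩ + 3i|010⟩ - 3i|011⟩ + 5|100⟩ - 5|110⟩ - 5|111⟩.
-0.09167|000⟩ + 0.4583i|001⟩ + 0.275i|010⟩ - 0.275i|011⟩ + 0.4583|100⟩ - 0.4583|110⟩ - 0.4583|111⟩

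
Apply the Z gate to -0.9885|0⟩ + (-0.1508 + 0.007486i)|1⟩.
-0.9885|0⟩ + (0.1508 - 0.007486i)|1⟩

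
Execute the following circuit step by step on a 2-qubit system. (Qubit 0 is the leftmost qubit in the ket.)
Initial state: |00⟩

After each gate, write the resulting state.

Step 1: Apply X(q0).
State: |10⟩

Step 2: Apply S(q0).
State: i|10⟩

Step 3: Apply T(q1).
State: i|10⟩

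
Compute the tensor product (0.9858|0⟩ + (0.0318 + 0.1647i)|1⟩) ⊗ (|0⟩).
0.9858|00⟩ + (0.0318 + 0.1647i)|10⟩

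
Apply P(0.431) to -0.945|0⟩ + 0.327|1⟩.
-0.945|0⟩ + (0.2971 + 0.1366i)|1⟩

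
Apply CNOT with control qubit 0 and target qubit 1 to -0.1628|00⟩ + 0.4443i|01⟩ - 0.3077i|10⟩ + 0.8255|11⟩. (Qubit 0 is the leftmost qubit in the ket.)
-0.1628|00⟩ + 0.4443i|01⟩ + 0.8255|10⟩ - 0.3077i|11⟩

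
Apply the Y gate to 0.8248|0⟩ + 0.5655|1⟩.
-0.5655i|0⟩ + 0.8248i|1⟩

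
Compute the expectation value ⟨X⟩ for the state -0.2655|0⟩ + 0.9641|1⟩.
-0.5119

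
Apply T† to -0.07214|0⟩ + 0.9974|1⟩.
-0.07214|0⟩ + (0.7053 - 0.7053i)|1⟩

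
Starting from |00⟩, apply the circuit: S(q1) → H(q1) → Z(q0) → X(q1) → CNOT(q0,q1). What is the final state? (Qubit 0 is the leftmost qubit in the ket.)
1/√2|00⟩ + 1/√2|01⟩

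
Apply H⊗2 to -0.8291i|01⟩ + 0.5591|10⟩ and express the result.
(0.2796 - 0.4146i)|00⟩ + (0.2796 + 0.4146i)|01⟩ + (-0.2796 - 0.4146i)|10⟩ + (-0.2796 + 0.4146i)|11⟩

H⊗2 gives amp(|y⟩) = (1/2) Σ_x (−1)^(x·y) amp(|x⟩), where x·y is the number of positions in which both x and y have a 1.
|00⟩: (-0.8291i + 0.5591)/2 = (0.2796 - 0.4146i)
|01⟩: (0.8291i + 0.5591)/2 = (0.2796 + 0.4146i)
|10⟩: (-0.8291i - 0.5591)/2 = (-0.2796 - 0.4146i)
|11⟩: (0.8291i - 0.5591)/2 = (-0.2796 + 0.4146i)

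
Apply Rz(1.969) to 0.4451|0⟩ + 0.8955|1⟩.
(0.2463 - 0.3708i)|0⟩ + (0.4955 + 0.7459i)|1⟩

Rz(1.969) = [[e^(−iθ/2), 0], [0, e^(iθ/2)]] with e^(±iθ/2) = cos(θ/2) ± i·sin(θ/2); θ = 1.969, cos(θ/2) ≈ 0.55328, sin(θ/2) ≈ 0.832996.
With a = amp(|0⟩) = 0.4451 and b = amp(|1⟩) = 0.8955:
new amp(|0⟩) = (0.55328 - 0.832996i)·a = (0.2463 - 0.3708i)
new amp(|1⟩) = (0.55328 + 0.832996i)·b = (0.4955 + 0.7459i)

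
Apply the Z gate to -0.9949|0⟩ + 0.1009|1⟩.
-0.9949|0⟩ - 0.1009|1⟩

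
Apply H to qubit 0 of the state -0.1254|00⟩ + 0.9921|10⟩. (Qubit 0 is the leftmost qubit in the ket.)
0.6128|00⟩ - 0.7902|10⟩

H on qubit 0 mixes each pair of kets that differ only in qubit 0: amplitudes (a, b) of (|…0…⟩, |…1…⟩) become ((a + b)/√2, (a − b)/√2). Kets absent from the input have amplitude 0.
(|00⟩, |10⟩): (a, b) = (-0.1254, 0.9921) → (0.6128, -0.7902)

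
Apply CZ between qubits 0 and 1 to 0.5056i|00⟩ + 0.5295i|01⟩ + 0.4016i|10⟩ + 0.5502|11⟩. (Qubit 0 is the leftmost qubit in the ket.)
0.5056i|00⟩ + 0.5295i|01⟩ + 0.4016i|10⟩ - 0.5502|11⟩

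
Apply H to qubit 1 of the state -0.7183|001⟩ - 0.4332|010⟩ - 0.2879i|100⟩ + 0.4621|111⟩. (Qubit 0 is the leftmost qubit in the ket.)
-0.3063|000⟩ - 0.5079|001⟩ + 0.3063|010⟩ - 0.5079|011⟩ - 0.2036i|100⟩ + 0.3268|101⟩ - 0.2036i|110⟩ - 0.3268|111⟩

H on qubit 1 mixes each pair of kets that differ only in qubit 1: amplitudes (a, b) of (|…0…⟩, |…1…⟩) become ((a + b)/√2, (a − b)/√2). Kets absent from the input have amplitude 0.
(|000⟩, |010⟩): (a, b) = (0, -0.4332) → (-0.3063, 0.3063)
(|001⟩, |011⟩): (a, b) = (-0.7183, 0) → (-0.5079, -0.5079)
(|100⟩, |110⟩): (a, b) = (-0.2879i, 0) → (-0.2036i, -0.2036i)
(|101⟩, |111⟩): (a, b) = (0, 0.4621) → (0.3268, -0.3268)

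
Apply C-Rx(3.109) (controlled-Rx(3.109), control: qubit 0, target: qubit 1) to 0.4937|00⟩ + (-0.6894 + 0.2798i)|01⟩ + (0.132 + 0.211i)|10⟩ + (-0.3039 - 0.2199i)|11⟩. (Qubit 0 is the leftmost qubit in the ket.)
0.4937|00⟩ + (-0.6894 + 0.2798i)|01⟩ + (-0.2177 + 0.3073i)|10⟩ + (0.206 - 0.1356i)|11⟩

C-Rx(3.109) leaves the control-|0⟩ kets |00⟩, |01⟩ unchanged and applies Rx(3.109) to qubit 1 on the control-|1⟩ pair (|10⟩, |11⟩).
Rx(3.109) = [[cos(θ/2), −i·sin(θ/2)], [−i·sin(θ/2), cos(θ/2)]]; θ = 3.109, cos(θ/2) ≈ 0.0162956, sin(θ/2) ≈ 0.999867.
With a = amp(|10⟩) = (0.132 + 0.211i) and b = amp(|11⟩) = (-0.3039 - 0.2199i):
new amp(|10⟩) = (0.0162956)·a + (-0.999867i)·b = (-0.2177 + 0.3073i)
new amp(|11⟩) = (-0.999867i)·a + (0.0162956)·b = (0.206 - 0.1356i)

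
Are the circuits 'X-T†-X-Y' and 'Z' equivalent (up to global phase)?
No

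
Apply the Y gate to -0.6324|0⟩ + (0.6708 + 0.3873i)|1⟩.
(0.3873 - 0.6708i)|0⟩ - 0.6324i|1⟩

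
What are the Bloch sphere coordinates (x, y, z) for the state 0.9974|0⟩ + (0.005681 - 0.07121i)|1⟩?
(0.01133, -0.142, 0.9897)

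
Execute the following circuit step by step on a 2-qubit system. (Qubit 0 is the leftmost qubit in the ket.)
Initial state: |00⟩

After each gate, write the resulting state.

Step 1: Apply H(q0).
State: 1/√2|00⟩ + 1/√2|10⟩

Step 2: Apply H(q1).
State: 1/2|00⟩ + 1/2|01⟩ + 1/2|10⟩ + 1/2|11⟩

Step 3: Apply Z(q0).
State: 1/2|00⟩ + 1/2|01⟩ - 1/2|10⟩ - 1/2|11⟩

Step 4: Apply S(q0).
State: 1/2|00⟩ + 1/2|01⟩ - (1/2)i|10⟩ - (1/2)i|11⟩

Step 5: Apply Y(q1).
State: -(1/2)i|00⟩ + (1/2)i|01⟩ - 1/2|10⟩ + 1/2|11⟩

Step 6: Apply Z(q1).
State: -(1/2)i|00⟩ - (1/2)i|01⟩ - 1/2|10⟩ - 1/2|11⟩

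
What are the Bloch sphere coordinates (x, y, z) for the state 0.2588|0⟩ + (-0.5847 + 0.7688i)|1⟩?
(-0.3026, 0.3979, -0.866)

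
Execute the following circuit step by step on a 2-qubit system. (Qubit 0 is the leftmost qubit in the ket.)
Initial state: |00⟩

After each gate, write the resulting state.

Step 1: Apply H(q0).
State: 1/√2|00⟩ + 1/√2|10⟩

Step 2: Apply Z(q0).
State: 1/√2|00⟩ - 1/√2|10⟩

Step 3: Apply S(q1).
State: 1/√2|00⟩ - 1/√2|10⟩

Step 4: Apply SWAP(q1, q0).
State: 1/√2|00⟩ - 1/√2|01⟩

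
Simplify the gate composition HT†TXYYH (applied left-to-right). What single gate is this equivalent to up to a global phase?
Z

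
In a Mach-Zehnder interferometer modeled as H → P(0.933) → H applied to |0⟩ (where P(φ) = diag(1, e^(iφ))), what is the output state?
(0.7977 + 0.4017i)|0⟩ + (0.2023 - 0.4017i)|1⟩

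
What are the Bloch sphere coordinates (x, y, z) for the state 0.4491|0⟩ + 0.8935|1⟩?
(0.8025, 0, -0.5967)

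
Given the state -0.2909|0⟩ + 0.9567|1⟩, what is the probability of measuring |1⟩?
0.9153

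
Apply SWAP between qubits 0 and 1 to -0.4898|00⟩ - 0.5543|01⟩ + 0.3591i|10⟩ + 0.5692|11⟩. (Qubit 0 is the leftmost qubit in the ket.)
-0.4898|00⟩ + 0.3591i|01⟩ - 0.5543|10⟩ + 0.5692|11⟩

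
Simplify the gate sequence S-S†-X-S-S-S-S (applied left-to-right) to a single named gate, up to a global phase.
X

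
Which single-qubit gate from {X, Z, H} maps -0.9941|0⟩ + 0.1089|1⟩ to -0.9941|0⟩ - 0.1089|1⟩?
Z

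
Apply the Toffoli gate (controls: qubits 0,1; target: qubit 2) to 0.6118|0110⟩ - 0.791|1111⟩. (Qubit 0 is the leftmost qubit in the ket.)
0.6118|0110⟩ - 0.791|1101⟩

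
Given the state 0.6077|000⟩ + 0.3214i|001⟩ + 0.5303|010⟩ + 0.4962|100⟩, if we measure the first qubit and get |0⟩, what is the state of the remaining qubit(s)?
0.6999|00⟩ + 0.3702i|01⟩ + 0.6108|10⟩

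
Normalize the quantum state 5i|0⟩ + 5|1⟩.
(1/√2)i|0⟩ + 1/√2|1⟩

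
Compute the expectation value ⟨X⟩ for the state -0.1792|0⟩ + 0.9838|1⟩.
-0.3526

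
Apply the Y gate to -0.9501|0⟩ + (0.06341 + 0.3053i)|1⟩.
(0.3053 - 0.06341i)|0⟩ - 0.9501i|1⟩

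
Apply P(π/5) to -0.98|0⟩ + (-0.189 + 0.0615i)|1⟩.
-0.98|0⟩ + (-0.1891 - 0.06134i)|1⟩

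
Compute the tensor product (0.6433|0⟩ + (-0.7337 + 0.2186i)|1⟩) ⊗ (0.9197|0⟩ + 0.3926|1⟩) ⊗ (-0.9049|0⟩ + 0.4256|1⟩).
-0.5354|000⟩ + 0.2518|001⟩ - 0.2285|010⟩ + 0.1075|011⟩ + (0.6106 - 0.1819i)|100⟩ + (-0.2872 + 0.08557i)|101⟩ + (0.2607 - 0.07766i)|110⟩ + (-0.1226 + 0.03653i)|111⟩

amp(|b₁b₂…⟩) = product of the factor amplitudes for bits b₁, b₂, …; only kets whose every factor amplitude is nonzero survive.
|000⟩: (0.6433)(0.9197)(-0.9049) = -0.5354
|001⟩: (0.6433)(0.9197)(0.4256) = 0.2518
|010⟩: (0.6433)(0.3926)(-0.9049) = -0.2285
|011⟩: (0.6433)(0.3926)(0.4256) = 0.1075
|100⟩: (-0.7337 + 0.2186i)(0.9197)(-0.9049) = (0.6106 - 0.1819i)
|101⟩: (-0.7337 + 0.2186i)(0.9197)(0.4256) = (-0.2872 + 0.08557i)
|110⟩: (-0.7337 + 0.2186i)(0.3926)(-0.9049) = (0.2607 - 0.07766i)
|111⟩: (-0.7337 + 0.2186i)(0.3926)(0.4256) = (-0.1226 + 0.03653i)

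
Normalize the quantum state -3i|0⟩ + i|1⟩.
-0.9487i|0⟩ + 0.3162i|1⟩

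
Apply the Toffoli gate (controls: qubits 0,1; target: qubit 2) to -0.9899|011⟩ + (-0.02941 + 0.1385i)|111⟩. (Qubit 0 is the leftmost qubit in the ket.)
-0.9899|011⟩ + (-0.02941 + 0.1385i)|110⟩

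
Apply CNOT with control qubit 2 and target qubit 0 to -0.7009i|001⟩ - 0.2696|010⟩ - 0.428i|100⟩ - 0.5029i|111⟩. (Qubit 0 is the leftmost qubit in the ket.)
-0.2696|010⟩ - 0.5029i|011⟩ - 0.428i|100⟩ - 0.7009i|101⟩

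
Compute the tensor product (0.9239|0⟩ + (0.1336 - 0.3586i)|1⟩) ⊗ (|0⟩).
0.9239|00⟩ + (0.1336 - 0.3586i)|10⟩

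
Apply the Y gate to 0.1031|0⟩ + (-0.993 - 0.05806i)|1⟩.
(-0.05806 + 0.993i)|0⟩ + 0.1031i|1⟩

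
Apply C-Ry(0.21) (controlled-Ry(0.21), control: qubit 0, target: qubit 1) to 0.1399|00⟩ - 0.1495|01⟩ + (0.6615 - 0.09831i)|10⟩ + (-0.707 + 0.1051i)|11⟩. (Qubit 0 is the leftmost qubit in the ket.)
0.1399|00⟩ - 0.1495|01⟩ + (0.732 - 0.1088i)|10⟩ + (-0.6338 + 0.09422i)|11⟩

C-Ry(0.21) leaves the control-|0⟩ kets |00⟩, |01⟩ unchanged and applies Ry(0.21) to qubit 1 on the control-|1⟩ pair (|10⟩, |11⟩).
Ry(0.21) = [[cos(θ/2), −sin(θ/2)], [sin(θ/2), cos(θ/2)]]; θ = 0.21, cos(θ/2) ≈ 0.994493, sin(θ/2) ≈ 0.104807.
With a = amp(|10⟩) = (0.6615 - 0.09831i) and b = amp(|11⟩) = (-0.707 + 0.1051i):
new amp(|10⟩) = (0.994493)·a + (-0.104807)·b = (0.732 - 0.1088i)
new amp(|11⟩) = (0.104807)·a + (0.994493)·b = (-0.6338 + 0.09422i)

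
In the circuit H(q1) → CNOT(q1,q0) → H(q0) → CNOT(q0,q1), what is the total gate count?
4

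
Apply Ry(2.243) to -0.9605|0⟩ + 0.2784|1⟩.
-0.6679|0⟩ - 0.7443|1⟩

Ry(2.243) = [[cos(θ/2), −sin(θ/2)], [sin(θ/2), cos(θ/2)]]; θ = 2.243, cos(θ/2) ≈ 0.434332, sin(θ/2) ≈ 0.900753.
With a = amp(|0⟩) = -0.9605 and b = amp(|1⟩) = 0.2784:
new amp(|0⟩) = (0.434332)·a + (-0.900753)·b = -0.6679
new amp(|1⟩) = (0.900753)·a + (0.434332)·b = -0.7443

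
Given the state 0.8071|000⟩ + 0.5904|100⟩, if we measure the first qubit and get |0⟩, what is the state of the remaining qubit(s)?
|00⟩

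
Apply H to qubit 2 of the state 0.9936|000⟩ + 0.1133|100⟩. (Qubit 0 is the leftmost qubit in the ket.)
0.7026|000⟩ + 0.7026|001⟩ + 0.08012|100⟩ + 0.08012|101⟩

H on qubit 2 mixes each pair of kets that differ only in qubit 2: amplitudes (a, b) of (|…0…⟩, |…1…⟩) become ((a + b)/√2, (a − b)/√2). Kets absent from the input have amplitude 0.
(|000⟩, |001⟩): (a, b) = (0.9936, 0) → (0.7026, 0.7026)
(|100⟩, |101⟩): (a, b) = (0.1133, 0) → (0.08012, 0.08012)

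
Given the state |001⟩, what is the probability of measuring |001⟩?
1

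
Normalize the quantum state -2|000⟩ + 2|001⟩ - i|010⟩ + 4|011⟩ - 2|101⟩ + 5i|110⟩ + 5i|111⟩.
-0.225|000⟩ + 0.225|001⟩ - 0.1125i|010⟩ + 0.45|011⟩ - 0.225|101⟩ + 0.5625i|110⟩ + 0.5625i|111⟩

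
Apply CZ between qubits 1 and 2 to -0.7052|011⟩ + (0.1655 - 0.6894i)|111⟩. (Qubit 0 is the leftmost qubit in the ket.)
0.7052|011⟩ + (-0.1655 + 0.6894i)|111⟩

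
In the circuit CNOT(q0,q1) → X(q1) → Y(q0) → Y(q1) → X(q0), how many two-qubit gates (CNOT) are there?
1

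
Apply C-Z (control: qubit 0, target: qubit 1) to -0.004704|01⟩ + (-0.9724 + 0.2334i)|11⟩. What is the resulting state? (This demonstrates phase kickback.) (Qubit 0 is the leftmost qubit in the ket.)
-0.004704|01⟩ + (0.9724 - 0.2334i)|11⟩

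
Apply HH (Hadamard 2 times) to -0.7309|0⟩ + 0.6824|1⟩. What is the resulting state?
-0.7309|0⟩ + 0.6824|1⟩

H² = I, so an even number of Hadamards cancels: H^2 = I and the state is unchanged.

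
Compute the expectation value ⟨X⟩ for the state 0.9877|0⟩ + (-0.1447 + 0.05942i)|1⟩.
-0.2858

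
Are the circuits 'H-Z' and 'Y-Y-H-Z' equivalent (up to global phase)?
Yes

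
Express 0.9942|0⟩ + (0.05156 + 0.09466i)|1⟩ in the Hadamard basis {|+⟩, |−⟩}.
(0.7395 + 0.06693i)|+⟩ + (0.6665 - 0.06693i)|−⟩

With |ψ⟩ = α|0⟩ + β|1⟩, the Hadamard-basis coefficients are ⟨+|ψ⟩ = (α + β)/√2 and ⟨−|ψ⟩ = (α − β)/√2.
Here α = 0.9942, β = (0.05156 + 0.09466i): (α + β)/√2 = (0.7395 + 0.06693i), (α − β)/√2 = (0.6665 - 0.06693i).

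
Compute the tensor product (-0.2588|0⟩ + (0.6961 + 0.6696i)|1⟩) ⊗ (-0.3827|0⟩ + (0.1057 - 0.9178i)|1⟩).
0.09904|00⟩ + (-0.02736 + 0.2375i)|01⟩ + (-0.2664 - 0.2563i)|10⟩ + (0.6881 - 0.5681i)|11⟩

amp(|b₁b₂…⟩) = product of the factor amplitudes for bits b₁, b₂, …; only kets whose every factor amplitude is nonzero survive.
|00⟩: (-0.2588)(-0.3827) = 0.09904
|01⟩: (-0.2588)(0.1057 - 0.9178i) = (-0.02736 + 0.2375i)
|10⟩: (0.6961 + 0.6696i)(-0.3827) = (-0.2664 - 0.2563i)
|11⟩: (0.6961 + 0.6696i)(0.1057 - 0.9178i) = (0.6881 - 0.5681i)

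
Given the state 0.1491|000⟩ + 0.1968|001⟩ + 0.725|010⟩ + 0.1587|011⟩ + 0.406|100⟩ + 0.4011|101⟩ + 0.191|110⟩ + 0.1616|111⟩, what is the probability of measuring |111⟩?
0.02611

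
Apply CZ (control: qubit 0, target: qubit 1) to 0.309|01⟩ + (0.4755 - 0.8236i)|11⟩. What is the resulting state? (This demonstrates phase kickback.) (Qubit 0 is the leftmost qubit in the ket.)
0.309|01⟩ + (-0.4755 + 0.8236i)|11⟩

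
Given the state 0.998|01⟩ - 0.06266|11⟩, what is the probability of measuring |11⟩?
0.003926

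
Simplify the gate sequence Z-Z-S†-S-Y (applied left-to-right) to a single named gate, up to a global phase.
Y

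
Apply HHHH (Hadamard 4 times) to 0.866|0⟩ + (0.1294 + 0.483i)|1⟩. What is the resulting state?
0.866|0⟩ + (0.1294 + 0.483i)|1⟩

H² = I, so an even number of Hadamards cancels: H^4 = I and the state is unchanged.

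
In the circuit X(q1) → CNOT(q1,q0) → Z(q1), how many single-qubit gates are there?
2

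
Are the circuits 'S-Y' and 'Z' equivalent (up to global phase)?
No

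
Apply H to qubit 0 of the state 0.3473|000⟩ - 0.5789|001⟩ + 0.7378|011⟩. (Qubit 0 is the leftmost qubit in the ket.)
0.2456|000⟩ - 0.4093|001⟩ + 0.5217|011⟩ + 0.2456|100⟩ - 0.4093|101⟩ + 0.5217|111⟩

H on qubit 0 mixes each pair of kets that differ only in qubit 0: amplitudes (a, b) of (|…0…⟩, |…1…⟩) become ((a + b)/√2, (a − b)/√2). Kets absent from the input have amplitude 0.
(|000⟩, |100⟩): (a, b) = (0.3473, 0) → (0.2456, 0.2456)
(|001⟩, |101⟩): (a, b) = (-0.5789, 0) → (-0.4093, -0.4093)
(|011⟩, |111⟩): (a, b) = (0.7378, 0) → (0.5217, 0.5217)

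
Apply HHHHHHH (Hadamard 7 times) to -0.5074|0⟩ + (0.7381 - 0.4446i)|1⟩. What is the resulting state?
(0.1631 - 0.3144i)|0⟩ + (-0.8807 + 0.3144i)|1⟩

H² = I, so H^7 = H: a single Hadamard. With (a, b) = (-0.5074, (0.7381 - 0.4446i)), H gives ((a + b)/√2, (a − b)/√2) = ((0.1631 - 0.3144i), (-0.8807 + 0.3144i)).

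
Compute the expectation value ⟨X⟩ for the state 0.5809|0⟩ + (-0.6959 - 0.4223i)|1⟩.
-0.8085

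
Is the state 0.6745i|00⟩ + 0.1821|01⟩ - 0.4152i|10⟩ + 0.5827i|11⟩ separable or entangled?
Entangled

Writing the state as a|00⟩ + b|01⟩ + c|10⟩ + d|11⟩, it is a product state iff ad − bc = 0.
Here (a, b, c, d) = (0.6745i, 0.1821, -0.4152i, 0.5827i): ad − bc = (0.6745i)(0.5827i) − (0.1821)(-0.4152i) = (-0.393 + 0.07561i) ≠ 0, so the state is entangled.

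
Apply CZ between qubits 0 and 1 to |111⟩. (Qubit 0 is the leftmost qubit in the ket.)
-|111⟩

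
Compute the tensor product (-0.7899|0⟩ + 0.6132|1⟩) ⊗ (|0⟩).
-0.7899|00⟩ + 0.6132|10⟩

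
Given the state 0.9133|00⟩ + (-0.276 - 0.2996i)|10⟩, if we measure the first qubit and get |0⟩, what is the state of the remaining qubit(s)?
|0⟩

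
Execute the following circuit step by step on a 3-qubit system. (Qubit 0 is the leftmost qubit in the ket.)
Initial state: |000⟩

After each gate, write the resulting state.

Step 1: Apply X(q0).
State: |100⟩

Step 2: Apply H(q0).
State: 1/√2|000⟩ - 1/√2|100⟩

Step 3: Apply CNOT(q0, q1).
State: 1/√2|000⟩ - 1/√2|110⟩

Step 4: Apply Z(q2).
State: 1/√2|000⟩ - 1/√2|110⟩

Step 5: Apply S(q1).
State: 1/√2|000⟩ - (1/√2)i|110⟩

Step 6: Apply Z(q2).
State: 1/√2|000⟩ - (1/√2)i|110⟩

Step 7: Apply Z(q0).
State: 1/√2|000⟩ + (1/√2)i|110⟩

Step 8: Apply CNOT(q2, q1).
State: 1/√2|000⟩ + (1/√2)i|110⟩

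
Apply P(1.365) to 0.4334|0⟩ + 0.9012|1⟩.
0.4334|0⟩ + (0.1842 + 0.8822i)|1⟩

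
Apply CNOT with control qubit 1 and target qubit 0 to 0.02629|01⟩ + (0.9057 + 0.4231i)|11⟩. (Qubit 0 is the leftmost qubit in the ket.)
(0.9057 + 0.4231i)|01⟩ + 0.02629|11⟩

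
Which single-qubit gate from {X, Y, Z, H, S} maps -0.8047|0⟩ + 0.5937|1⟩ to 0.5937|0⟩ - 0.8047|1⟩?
X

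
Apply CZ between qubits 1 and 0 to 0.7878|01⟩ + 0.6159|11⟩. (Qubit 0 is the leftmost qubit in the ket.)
0.7878|01⟩ - 0.6159|11⟩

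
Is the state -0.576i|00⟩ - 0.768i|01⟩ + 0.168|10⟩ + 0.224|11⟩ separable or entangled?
Separable

Writing the state as a|00⟩ + b|01⟩ + c|10⟩ + d|11⟩, it is a product state iff ad − bc = 0.
Here (a, b, c, d) = (-0.576i, -0.768i, 0.168, 0.224): ad − bc = (-0.576i)(0.224) − (-0.768i)(0.168) = 0, so the state is separable.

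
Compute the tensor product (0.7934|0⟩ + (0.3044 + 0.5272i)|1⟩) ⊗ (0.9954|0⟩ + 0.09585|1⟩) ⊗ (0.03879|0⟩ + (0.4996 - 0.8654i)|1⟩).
0.03063|000⟩ + (0.3946 - 0.6834i)|001⟩ + 0.00295|010⟩ + (0.03799 - 0.06581i)|011⟩ + (0.01175 + 0.02036i)|100⟩ + (0.6055 - 0.00003846i)|101⟩ + (0.001132 + 0.00196i)|110⟩ + (0.05831 - 0.000003704i)|111⟩

amp(|b₁b₂…⟩) = product of the factor amplitudes for bits b₁, b₂, …; only kets whose every factor amplitude is nonzero survive.
|000⟩: (0.7934)(0.9954)(0.03879) = 0.03063
|001⟩: (0.7934)(0.9954)(0.4996 - 0.8654i) = (0.3946 - 0.6834i)
|010⟩: (0.7934)(0.09585)(0.03879) = 0.00295
|011⟩: (0.7934)(0.09585)(0.4996 - 0.8654i) = (0.03799 - 0.06581i)
|100⟩: (0.3044 + 0.5272i)(0.9954)(0.03879) = (0.01175 + 0.02036i)
|101⟩: (0.3044 + 0.5272i)(0.9954)(0.4996 - 0.8654i) = (0.6055 - 0.00003846i)
|110⟩: (0.3044 + 0.5272i)(0.09585)(0.03879) = (0.001132 + 0.00196i)
|111⟩: (0.3044 + 0.5272i)(0.09585)(0.4996 - 0.8654i) = (0.05831 - 0.000003704i)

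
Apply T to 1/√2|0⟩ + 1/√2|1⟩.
1/√2|0⟩ + (1/2 + (1/2)i)|1⟩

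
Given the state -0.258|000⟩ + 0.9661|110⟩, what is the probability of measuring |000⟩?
0.06656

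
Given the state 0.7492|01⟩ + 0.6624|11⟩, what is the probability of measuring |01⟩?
0.5613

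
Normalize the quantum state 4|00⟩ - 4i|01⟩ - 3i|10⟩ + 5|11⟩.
0.4924|00⟩ - 0.4924i|01⟩ - 0.3693i|10⟩ + 0.6155|11⟩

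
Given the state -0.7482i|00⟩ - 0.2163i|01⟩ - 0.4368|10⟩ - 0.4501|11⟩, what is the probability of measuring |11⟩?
0.2026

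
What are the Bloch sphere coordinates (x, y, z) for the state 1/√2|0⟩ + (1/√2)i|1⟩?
(0, 1, 0)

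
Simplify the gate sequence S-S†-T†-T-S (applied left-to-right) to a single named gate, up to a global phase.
S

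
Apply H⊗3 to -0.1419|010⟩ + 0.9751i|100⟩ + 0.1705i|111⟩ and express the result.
(-0.05017 + 0.405i)|000⟩ + (-0.05017 + 0.2845i)|001⟩ + (0.05017 + 0.2845i)|010⟩ + (0.05017 + 0.405i)|011⟩ + (-0.05017 - 0.405i)|100⟩ + (-0.05017 - 0.2845i)|101⟩ + (0.05017 - 0.2845i)|110⟩ + (0.05017 - 0.405i)|111⟩

H⊗3 gives amp(|y⟩) = (1/2√2) Σ_x (−1)^(x·y) amp(|x⟩), where x·y is the number of positions in which both x and y have a 1.
|000⟩: (-0.1419 + 0.9751i + 0.1705i)/(2√2) = (-0.05017 + 0.405i)
|001⟩: (-0.1419 + 0.9751i - 0.1705i)/(2√2) = (-0.05017 + 0.2845i)
|010⟩: (0.1419 + 0.9751i - 0.1705i)/(2√2) = (0.05017 + 0.2845i)
|011⟩: (0.1419 + 0.9751i + 0.1705i)/(2√2) = (0.05017 + 0.405i)
|100⟩: (-0.1419 - 0.9751i - 0.1705i)/(2√2) = (-0.05017 - 0.405i)
|101⟩: (-0.1419 - 0.9751i + 0.1705i)/(2√2) = (-0.05017 - 0.2845i)
|110⟩: (0.1419 - 0.9751i + 0.1705i)/(2√2) = (0.05017 - 0.2845i)
|111⟩: (0.1419 - 0.9751i - 0.1705i)/(2√2) = (0.05017 - 0.405i)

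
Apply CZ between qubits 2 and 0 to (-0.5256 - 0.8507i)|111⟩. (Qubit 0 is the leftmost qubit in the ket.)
(0.5256 + 0.8507i)|111⟩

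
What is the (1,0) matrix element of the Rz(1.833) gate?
0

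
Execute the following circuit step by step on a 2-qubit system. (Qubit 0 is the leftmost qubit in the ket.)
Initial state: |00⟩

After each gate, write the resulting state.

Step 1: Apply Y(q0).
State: i|10⟩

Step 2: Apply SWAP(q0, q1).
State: i|01⟩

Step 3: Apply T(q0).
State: i|01⟩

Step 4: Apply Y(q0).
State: -|11⟩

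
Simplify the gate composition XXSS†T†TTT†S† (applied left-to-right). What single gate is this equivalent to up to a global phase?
S†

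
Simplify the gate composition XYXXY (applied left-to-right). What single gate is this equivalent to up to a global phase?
X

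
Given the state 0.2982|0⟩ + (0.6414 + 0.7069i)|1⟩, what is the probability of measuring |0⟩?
0.08892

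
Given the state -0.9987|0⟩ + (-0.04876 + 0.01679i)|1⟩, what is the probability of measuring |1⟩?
0.002659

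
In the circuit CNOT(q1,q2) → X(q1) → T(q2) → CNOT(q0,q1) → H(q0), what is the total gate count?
5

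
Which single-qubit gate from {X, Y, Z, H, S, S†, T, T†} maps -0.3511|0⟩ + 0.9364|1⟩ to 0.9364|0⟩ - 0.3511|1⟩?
X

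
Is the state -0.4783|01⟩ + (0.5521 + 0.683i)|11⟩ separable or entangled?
Separable

Writing the state as a|00⟩ + b|01⟩ + c|10⟩ + d|11⟩, it is a product state iff ad − bc = 0.
Here (a, b, c, d) = (0, -0.4783, 0, (0.5521 + 0.683i)): ad − bc = (0)(0.5521 + 0.683i) − (-0.4783)(0) = 0, so the state is separable.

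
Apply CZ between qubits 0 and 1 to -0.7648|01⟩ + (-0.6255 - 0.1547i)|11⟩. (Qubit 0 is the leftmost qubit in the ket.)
-0.7648|01⟩ + (0.6255 + 0.1547i)|11⟩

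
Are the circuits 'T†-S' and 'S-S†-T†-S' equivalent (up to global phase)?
Yes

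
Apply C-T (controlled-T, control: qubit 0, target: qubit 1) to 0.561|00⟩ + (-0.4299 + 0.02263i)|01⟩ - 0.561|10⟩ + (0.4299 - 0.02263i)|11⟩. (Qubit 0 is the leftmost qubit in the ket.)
0.561|00⟩ + (-0.4299 + 0.02263i)|01⟩ - 0.561|10⟩ + (0.32 + 0.288i)|11⟩

C-T leaves the control-|0⟩ kets |00⟩, |01⟩ unchanged and applies T to qubit 1 on the control-|1⟩ pair (|10⟩, |11⟩).
T = [[1, 0], [0, (1/√2 + (1/√2)i)]].
With a = amp(|10⟩) = -0.561 and b = amp(|11⟩) = (0.4299 - 0.02263i):
new amp(|10⟩) = (1)·a = -0.561
new amp(|11⟩) = (1/√2 + (1/√2)i)·b = (0.32 + 0.288i)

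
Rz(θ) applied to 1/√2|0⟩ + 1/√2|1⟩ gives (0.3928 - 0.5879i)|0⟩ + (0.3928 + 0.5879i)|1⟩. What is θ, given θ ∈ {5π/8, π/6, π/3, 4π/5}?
5π/8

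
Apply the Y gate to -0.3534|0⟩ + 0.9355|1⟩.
-0.9355i|0⟩ - 0.3534i|1⟩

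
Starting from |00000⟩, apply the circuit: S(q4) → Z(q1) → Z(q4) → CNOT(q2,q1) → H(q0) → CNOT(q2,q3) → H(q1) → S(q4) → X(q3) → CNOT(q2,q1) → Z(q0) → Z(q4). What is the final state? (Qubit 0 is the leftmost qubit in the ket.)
1/2|00010⟩ + 1/2|01010⟩ - 1/2|10010⟩ - 1/2|11010⟩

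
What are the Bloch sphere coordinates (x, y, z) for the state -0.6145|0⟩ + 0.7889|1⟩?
(-0.9696, 0, -0.2448)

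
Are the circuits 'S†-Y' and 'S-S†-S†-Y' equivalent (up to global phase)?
Yes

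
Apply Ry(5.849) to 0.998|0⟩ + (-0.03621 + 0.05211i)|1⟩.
(-0.9668 - 0.01122i)|0⟩ + (0.2503 - 0.05089i)|1⟩

Ry(5.849) = [[cos(θ/2), −sin(θ/2)], [sin(θ/2), cos(θ/2)]]; θ = 5.849, cos(θ/2) ≈ -0.976528, sin(θ/2) ≈ 0.215391.
With a = amp(|0⟩) = 0.998 and b = amp(|1⟩) = (-0.03621 + 0.05211i):
new amp(|0⟩) = (-0.976528)·a + (-0.215391)·b = (-0.9668 - 0.01122i)
new amp(|1⟩) = (0.215391)·a + (-0.976528)·b = (0.2503 - 0.05089i)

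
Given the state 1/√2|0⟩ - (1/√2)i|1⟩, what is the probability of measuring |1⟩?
1/2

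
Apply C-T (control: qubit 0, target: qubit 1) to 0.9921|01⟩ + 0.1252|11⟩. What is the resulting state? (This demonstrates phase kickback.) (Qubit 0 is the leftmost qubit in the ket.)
0.9921|01⟩ + (0.08853 + 0.08853i)|11⟩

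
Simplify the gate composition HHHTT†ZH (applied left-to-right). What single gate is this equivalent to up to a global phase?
X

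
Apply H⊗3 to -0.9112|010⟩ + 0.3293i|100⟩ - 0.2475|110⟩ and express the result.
(-0.4097 + 0.1164i)|000⟩ + (-0.4097 + 0.1164i)|001⟩ + (0.4097 + 0.1164i)|010⟩ + (0.4097 + 0.1164i)|011⟩ + (-0.2347 - 0.1164i)|100⟩ + (-0.2347 - 0.1164i)|101⟩ + (0.2347 - 0.1164i)|110⟩ + (0.2347 - 0.1164i)|111⟩

H⊗3 gives amp(|y⟩) = (1/2√2) Σ_x (−1)^(x·y) amp(|x⟩), where x·y is the number of positions in which both x and y have a 1.
|000⟩: (-0.9112 + 0.3293i - 0.2475)/(2√2) = (-0.4097 + 0.1164i)
|001⟩: (-0.9112 + 0.3293i - 0.2475)/(2√2) = (-0.4097 + 0.1164i)
|010⟩: (0.9112 + 0.3293i + 0.2475)/(2√2) = (0.4097 + 0.1164i)
|011⟩: (0.9112 + 0.3293i + 0.2475)/(2√2) = (0.4097 + 0.1164i)
|100⟩: (-0.9112 - 0.3293i + 0.2475)/(2√2) = (-0.2347 - 0.1164i)
|101⟩: (-0.9112 - 0.3293i + 0.2475)/(2√2) = (-0.2347 - 0.1164i)
|110⟩: (0.9112 - 0.3293i - 0.2475)/(2√2) = (0.2347 - 0.1164i)
|111⟩: (0.9112 - 0.3293i - 0.2475)/(2√2) = (0.2347 - 0.1164i)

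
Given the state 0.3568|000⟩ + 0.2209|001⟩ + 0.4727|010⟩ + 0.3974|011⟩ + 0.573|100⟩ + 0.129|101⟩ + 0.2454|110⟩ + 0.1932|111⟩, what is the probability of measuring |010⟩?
0.2234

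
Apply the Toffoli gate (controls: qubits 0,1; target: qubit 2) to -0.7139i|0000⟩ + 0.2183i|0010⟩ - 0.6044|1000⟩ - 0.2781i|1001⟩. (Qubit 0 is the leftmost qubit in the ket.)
-0.7139i|0000⟩ + 0.2183i|0010⟩ - 0.6044|1000⟩ - 0.2781i|1001⟩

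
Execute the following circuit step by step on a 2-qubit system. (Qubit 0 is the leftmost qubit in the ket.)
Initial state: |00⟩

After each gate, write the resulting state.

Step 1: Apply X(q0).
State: |10⟩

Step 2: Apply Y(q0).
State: -i|00⟩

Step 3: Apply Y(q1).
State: |01⟩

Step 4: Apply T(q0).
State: |01⟩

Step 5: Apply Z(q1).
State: -|01⟩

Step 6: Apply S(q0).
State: -|01⟩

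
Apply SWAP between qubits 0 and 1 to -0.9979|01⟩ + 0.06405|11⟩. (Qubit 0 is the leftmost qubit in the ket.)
-0.9979|10⟩ + 0.06405|11⟩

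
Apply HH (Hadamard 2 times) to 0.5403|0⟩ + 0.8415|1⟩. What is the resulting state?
0.5403|0⟩ + 0.8415|1⟩

H² = I, so an even number of Hadamards cancels: H^2 = I and the state is unchanged.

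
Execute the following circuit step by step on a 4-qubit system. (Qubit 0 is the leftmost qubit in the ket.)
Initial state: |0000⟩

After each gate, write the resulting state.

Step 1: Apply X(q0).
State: |1000⟩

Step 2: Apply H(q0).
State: 1/√2|0000⟩ - 1/√2|1000⟩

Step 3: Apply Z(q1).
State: 1/√2|0000⟩ - 1/√2|1000⟩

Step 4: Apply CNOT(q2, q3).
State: 1/√2|0000⟩ - 1/√2|1000⟩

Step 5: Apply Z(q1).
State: 1/√2|0000⟩ - 1/√2|1000⟩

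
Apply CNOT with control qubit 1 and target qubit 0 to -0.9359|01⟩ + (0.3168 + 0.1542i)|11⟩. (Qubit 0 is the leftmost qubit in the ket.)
(0.3168 + 0.1542i)|01⟩ - 0.9359|11⟩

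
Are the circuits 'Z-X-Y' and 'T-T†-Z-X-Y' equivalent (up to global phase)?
Yes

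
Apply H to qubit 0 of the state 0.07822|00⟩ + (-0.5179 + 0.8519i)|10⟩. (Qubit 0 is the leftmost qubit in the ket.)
(-0.3109 + 0.6024i)|00⟩ + (0.4215 - 0.6024i)|10⟩

H on qubit 0 mixes each pair of kets that differ only in qubit 0: amplitudes (a, b) of (|…0…⟩, |…1…⟩) become ((a + b)/√2, (a − b)/√2). Kets absent from the input have amplitude 0.
(|00⟩, |10⟩): (a, b) = (0.07822, (-0.5179 + 0.8519i)) → ((-0.3109 + 0.6024i), (0.4215 - 0.6024i))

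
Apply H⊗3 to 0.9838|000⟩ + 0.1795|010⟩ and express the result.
0.4113|000⟩ + 0.4113|001⟩ + 0.2844|010⟩ + 0.2844|011⟩ + 0.4113|100⟩ + 0.4113|101⟩ + 0.2844|110⟩ + 0.2844|111⟩

H⊗3 gives amp(|y⟩) = (1/2√2) Σ_x (−1)^(x·y) amp(|x⟩), where x·y is the number of positions in which both x and y have a 1.
|000⟩: (0.9838 + 0.1795)/(2√2) = 0.4113
|001⟩: (0.9838 + 0.1795)/(2√2) = 0.4113
|010⟩: (0.9838 - 0.1795)/(2√2) = 0.2844
|011⟩: (0.9838 - 0.1795)/(2√2) = 0.2844
|100⟩: (0.9838 + 0.1795)/(2√2) = 0.4113
|101⟩: (0.9838 + 0.1795)/(2√2) = 0.4113
|110⟩: (0.9838 - 0.1795)/(2√2) = 0.2844
|111⟩: (0.9838 - 0.1795)/(2√2) = 0.2844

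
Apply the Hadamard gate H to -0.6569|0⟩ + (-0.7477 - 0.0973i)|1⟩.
(-0.9932 - 0.0688i)|0⟩ + (0.06421 + 0.0688i)|1⟩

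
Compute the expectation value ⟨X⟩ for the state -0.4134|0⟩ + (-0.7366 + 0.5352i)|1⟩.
0.609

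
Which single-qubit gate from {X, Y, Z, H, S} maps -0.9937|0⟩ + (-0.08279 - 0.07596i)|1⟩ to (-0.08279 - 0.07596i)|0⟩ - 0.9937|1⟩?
X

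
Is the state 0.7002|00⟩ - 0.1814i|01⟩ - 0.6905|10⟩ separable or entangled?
Entangled

Writing the state as a|00⟩ + b|01⟩ + c|10⟩ + d|11⟩, it is a product state iff ad − bc = 0.
Here (a, b, c, d) = (0.7002, -0.1814i, -0.6905, 0): ad − bc = (0.7002)(0) − (-0.1814i)(-0.6905) = -0.1253i ≠ 0, so the state is entangled.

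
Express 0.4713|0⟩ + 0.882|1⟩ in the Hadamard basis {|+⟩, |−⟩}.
0.9569|+⟩ - 0.2904|−⟩

With |ψ⟩ = α|0⟩ + β|1⟩, the Hadamard-basis coefficients are ⟨+|ψ⟩ = (α + β)/√2 and ⟨−|ψ⟩ = (α − β)/√2.
Here α = 0.4713, β = 0.882: (α + β)/√2 = 0.9569, (α − β)/√2 = -0.2904.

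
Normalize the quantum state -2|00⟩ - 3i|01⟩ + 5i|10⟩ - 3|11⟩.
-0.2917|00⟩ - 0.4376i|01⟩ + 0.7293i|10⟩ - 0.4376|11⟩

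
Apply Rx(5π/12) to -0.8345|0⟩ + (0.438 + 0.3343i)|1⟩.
(-0.4585 - 0.2666i)|0⟩ + (0.3475 + 0.7732i)|1⟩

Rx(5π/12) = [[cos(θ/2), −i·sin(θ/2)], [−i·sin(θ/2), cos(θ/2)]]; θ = 5π/12, cos(θ/2) ≈ 0.793353, sin(θ/2) ≈ 0.608761.
With a = amp(|0⟩) = -0.8345 and b = amp(|1⟩) = (0.438 + 0.3343i):
new amp(|0⟩) = (0.793353)·a + (-0.608761i)·b = (-0.4585 - 0.2666i)
new amp(|1⟩) = (-0.608761i)·a + (0.793353)·b = (0.3475 + 0.7732i)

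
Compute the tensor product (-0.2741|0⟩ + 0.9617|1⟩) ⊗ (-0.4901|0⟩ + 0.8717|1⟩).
0.1343|00⟩ - 0.2389|01⟩ - 0.4713|10⟩ + 0.8383|11⟩

amp(|b₁b₂…⟩) = product of the factor amplitudes for bits b₁, b₂, …; only kets whose every factor amplitude is nonzero survive.
|00⟩: (-0.2741)(-0.4901) = 0.1343
|01⟩: (-0.2741)(0.8717) = -0.2389
|10⟩: (0.9617)(-0.4901) = -0.4713
|11⟩: (0.9617)(0.8717) = 0.8383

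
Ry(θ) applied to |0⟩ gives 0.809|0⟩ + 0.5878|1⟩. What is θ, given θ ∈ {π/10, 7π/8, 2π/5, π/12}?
2π/5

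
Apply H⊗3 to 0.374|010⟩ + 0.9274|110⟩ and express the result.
0.4601|000⟩ + 0.4601|001⟩ - 0.4601|010⟩ - 0.4601|011⟩ - 0.1957|100⟩ - 0.1957|101⟩ + 0.1957|110⟩ + 0.1957|111⟩

H⊗3 gives amp(|y⟩) = (1/2√2) Σ_x (−1)^(x·y) amp(|x⟩), where x·y is the number of positions in which both x and y have a 1.
|000⟩: (0.374 + 0.9274)/(2√2) = 0.4601
|001⟩: (0.374 + 0.9274)/(2√2) = 0.4601
|010⟩: (-0.374 - 0.9274)/(2√2) = -0.4601
|011⟩: (-0.374 - 0.9274)/(2√2) = -0.4601
|100⟩: (0.374 - 0.9274)/(2√2) = -0.1957
|101⟩: (0.374 - 0.9274)/(2√2) = -0.1957
|110⟩: (-0.374 + 0.9274)/(2√2) = 0.1957
|111⟩: (-0.374 + 0.9274)/(2√2) = 0.1957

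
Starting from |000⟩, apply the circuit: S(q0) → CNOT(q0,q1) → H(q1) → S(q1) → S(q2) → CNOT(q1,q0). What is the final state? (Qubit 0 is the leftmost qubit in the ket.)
1/√2|000⟩ + (1/√2)i|110⟩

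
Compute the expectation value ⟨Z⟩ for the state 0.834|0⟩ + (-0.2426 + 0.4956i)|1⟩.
0.3911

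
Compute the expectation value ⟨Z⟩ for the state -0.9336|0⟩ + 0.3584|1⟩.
0.7432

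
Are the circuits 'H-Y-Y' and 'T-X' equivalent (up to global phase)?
No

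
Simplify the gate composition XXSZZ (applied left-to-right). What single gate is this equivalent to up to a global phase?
S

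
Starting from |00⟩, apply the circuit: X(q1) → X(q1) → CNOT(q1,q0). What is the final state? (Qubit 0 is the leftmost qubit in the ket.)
|00⟩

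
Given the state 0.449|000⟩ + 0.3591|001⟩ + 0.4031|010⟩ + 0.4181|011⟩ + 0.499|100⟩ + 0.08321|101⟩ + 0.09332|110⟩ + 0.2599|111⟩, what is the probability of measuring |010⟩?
0.1625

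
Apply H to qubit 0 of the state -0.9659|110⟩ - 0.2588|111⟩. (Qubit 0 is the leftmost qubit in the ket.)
-0.683|010⟩ - 0.183|011⟩ + 0.683|110⟩ + 0.183|111⟩

H on qubit 0 mixes each pair of kets that differ only in qubit 0: amplitudes (a, b) of (|…0…⟩, |…1…⟩) become ((a + b)/√2, (a − b)/√2). Kets absent from the input have amplitude 0.
(|010⟩, |110⟩): (a, b) = (0, -0.9659) → (-0.683, 0.683)
(|011⟩, |111⟩): (a, b) = (0, -0.2588) → (-0.183, 0.183)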